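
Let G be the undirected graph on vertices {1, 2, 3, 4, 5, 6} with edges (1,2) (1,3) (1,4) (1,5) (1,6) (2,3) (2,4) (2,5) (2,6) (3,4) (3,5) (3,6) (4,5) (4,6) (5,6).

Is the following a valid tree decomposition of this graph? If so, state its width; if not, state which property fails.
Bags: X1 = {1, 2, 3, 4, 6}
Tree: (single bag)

A tree decomposition must satisfy three properties: every vertex lies in some bag; for every edge, both endpoints lie together in some bag; and for every vertex, the bags containing it form a connected subtree. Here vertex 5 appears in no bag, so the decomposition is invalid.

No — vertex 5 appears in no bag.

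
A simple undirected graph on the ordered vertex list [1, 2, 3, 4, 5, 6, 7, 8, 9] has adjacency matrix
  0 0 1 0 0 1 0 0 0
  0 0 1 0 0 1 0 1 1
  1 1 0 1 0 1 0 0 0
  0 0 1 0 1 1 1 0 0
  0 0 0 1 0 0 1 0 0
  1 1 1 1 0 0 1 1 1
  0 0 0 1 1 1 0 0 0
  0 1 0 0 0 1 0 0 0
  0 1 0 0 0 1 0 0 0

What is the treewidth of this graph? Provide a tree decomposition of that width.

Treewidth 2.
One optimal decomposition is:
Bags: B1 = {3, 4, 6}  B2 = {4, 6, 7}  B3 = {4, 5, 7}  B4 = {1, 3, 6}  B5 = {2, 3, 6}  B6 = {2, 6, 9}  B7 = {2, 6, 8}
Tree: B1–B2, B2–B3, B1–B4, B4–B5, B5–B6, B5–B7

The largest bag has 3 vertices, giving width 2; this decomposition certifies tw(G) ≤ 2. Conversely, {4, 5, 7} is a clique of size 3, and the vertices of any clique must share a bag in every tree decomposition; so some bag has ≥ 3 vertices and tw(G) ≥ 2. The upper and lower bounds meet at 2, so that is the treewidth.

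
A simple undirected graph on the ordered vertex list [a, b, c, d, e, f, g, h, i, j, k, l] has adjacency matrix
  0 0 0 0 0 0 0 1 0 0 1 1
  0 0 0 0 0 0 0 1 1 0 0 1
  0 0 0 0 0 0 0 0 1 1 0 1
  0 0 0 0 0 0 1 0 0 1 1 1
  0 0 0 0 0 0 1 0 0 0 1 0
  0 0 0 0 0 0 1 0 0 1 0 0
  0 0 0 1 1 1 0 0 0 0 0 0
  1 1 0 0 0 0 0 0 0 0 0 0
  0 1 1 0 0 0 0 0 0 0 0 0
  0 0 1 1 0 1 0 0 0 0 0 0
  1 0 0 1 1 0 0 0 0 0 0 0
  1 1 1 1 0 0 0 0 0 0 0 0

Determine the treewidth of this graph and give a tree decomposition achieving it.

The largest bag has 4 vertices, giving width 3; this decomposition certifies tw(G) ≤ 3. For the lower bound: the 4 vertex sets {e,f,g}, {j}, {d}, {a,c,k,l} are disjoint, each induces a connected subgraph, and every pair is joined by at least one edge of G. Contracting each set to a single vertex therefore yields K_{4} as a minor, and since treewidth is minor-monotone, tw(G) ≥ tw(K_{4}) = 3. The upper and lower bounds meet at 3, so that is the treewidth.

Treewidth 3.
One such decomposition:
Bags: B1 = {e, f, g, j}  B2 = {d, e, g, j}  B3 = {d, e, j, k}  B4 = {c, d, j, k}  B5 = {c, d, k, l}  B6 = {a, c, k, l}  B7 = {a, c, i, l}  B8 = {a, b, i, l}  B9 = {a, b, h, i}
Tree: B1–B2, B2–B3, B3–B4, B4–B5, B5–B6, B6–B7, B7–B8, B8–B9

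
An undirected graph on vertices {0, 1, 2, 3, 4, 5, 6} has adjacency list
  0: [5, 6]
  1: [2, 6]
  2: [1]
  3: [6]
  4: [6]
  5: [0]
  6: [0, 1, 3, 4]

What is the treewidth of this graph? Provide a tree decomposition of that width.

Treewidth 1.
Bags: B1 = {1, 2}  B2 = {1, 6}  B3 = {4, 6}  B4 = {0, 6}  B5 = {0, 5}  B6 = {3, 6}
Tree: B1–B2, B2–B3, B3–B4, B4–B5, B4–B6

Every bag has size at most 2, so the width is 2 − 1 = 1 and tw(G) ≤ 1. Since G has at least one edge (e.g. 2–1), it is not an edgeless graph, so tw(G) ≥ 1. Therefore the treewidth is 1.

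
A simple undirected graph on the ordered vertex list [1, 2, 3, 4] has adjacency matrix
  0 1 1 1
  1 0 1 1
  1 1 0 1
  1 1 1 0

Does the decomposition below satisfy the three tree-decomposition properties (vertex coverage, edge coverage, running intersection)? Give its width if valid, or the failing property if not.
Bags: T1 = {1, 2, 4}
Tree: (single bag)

No — vertex 3 appears in no bag.

A tree decomposition must satisfy three properties: every vertex lies in some bag; for every edge, both endpoints lie together in some bag; and for every vertex, the bags containing it form a connected subtree. Here vertex 3 appears in no bag, so the decomposition is invalid.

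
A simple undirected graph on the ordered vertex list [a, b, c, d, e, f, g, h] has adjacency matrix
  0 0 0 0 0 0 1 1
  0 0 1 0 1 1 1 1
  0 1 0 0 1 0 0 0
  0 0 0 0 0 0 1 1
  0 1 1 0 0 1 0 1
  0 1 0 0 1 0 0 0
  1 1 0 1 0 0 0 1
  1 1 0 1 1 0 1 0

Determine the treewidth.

A width-2 tree decomposition is:
Bags: B1 = {b, g, h}  B2 = {b, e, h}  B3 = {d, g, h}  B4 = {a, g, h}  B5 = {b, e, f}  B6 = {b, c, e}
Tree: B1–B2, B1–B3, B3–B4, B2–B5, B5–B6
The largest bag has 3 vertices, giving width 2; this decomposition certifies tw(G) ≤ 2. On the other hand G contains the 3-clique {d, g, h}. A clique must lie in a single bag of any decomposition, so no decomposition can have width below 2. Hence tw(G) = 2 exactly.

2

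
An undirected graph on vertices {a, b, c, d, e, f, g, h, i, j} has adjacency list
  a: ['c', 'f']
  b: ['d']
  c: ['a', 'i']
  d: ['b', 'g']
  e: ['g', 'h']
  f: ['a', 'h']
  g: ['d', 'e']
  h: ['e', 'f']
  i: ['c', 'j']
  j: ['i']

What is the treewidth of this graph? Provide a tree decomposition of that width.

Each bag holds 2 vertices, so the decomposition has width 1, which upper-bounds the treewidth. Any graph with an edge has treewidth ≥ 1, and G has the edge b–d. Combining the bounds, tw(G) = 1.

Treewidth 1.
Bags: B1 = {b, d}  B2 = {d, g}  B3 = {e, g}  B4 = {e, h}  B5 = {f, h}  B6 = {a, f}  B7 = {a, c}  B8 = {c, i}  B9 = {i, j}
Tree: B1–B2, B2–B3, B3–B4, B4–B5, B5–B6, B6–B7, B7–B8, B8–B9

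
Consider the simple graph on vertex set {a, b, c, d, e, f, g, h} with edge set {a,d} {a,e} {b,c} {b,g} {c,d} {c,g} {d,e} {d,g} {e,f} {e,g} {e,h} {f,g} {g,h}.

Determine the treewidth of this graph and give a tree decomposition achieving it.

Every bag has size at most 3, so the width is 3 − 1 = 2 and tw(G) ≤ 2. On the other hand G contains the 3-clique {d, e, g}. A clique must lie in a single bag of any decomposition, so no decomposition can have width below 2. The upper and lower bounds meet at 2, so that is the treewidth.

Treewidth 2.
Bags: B1 = {c, d, g}  B2 = {d, e, g}  B3 = {b, c, g}  B4 = {a, d, e}  B5 = {e, f, g}  B6 = {e, g, h}
Tree: B1–B2, B1–B3, B2–B4, B2–B5, B2–B6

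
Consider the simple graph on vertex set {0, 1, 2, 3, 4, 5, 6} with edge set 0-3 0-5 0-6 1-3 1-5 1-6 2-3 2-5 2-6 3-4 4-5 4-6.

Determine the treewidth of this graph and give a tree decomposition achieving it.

Every bag has size at most 4, so the width is 4 − 1 = 3 and tw(G) ≤ 3. For the lower bound: the 4 vertex sets {3,4}, {1,5}, {6}, {0} are disjoint, each induces a connected subgraph, and every pair is joined by at least one edge of G. Contracting each set to a single vertex therefore yields K_{4} as a minor, and since treewidth is minor-monotone, tw(G) ≥ tw(K_{4}) = 3. Therefore the treewidth is 3.

Treewidth 3.
One optimal decomposition is:
Bags: B1 = {3, 4, 5, 6}  B2 = {1, 3, 5, 6}  B3 = {0, 3, 5, 6}  B4 = {2, 3, 5, 6}
Tree: B1–B2, B2–B3, B3–B4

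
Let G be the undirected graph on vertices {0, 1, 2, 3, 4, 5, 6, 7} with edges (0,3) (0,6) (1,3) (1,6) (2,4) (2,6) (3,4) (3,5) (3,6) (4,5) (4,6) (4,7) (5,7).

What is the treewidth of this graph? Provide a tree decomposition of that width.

Treewidth 2.
One optimal decomposition is:
Bags: B1 = {1, 3, 6}  B2 = {3, 4, 6}  B3 = {0, 3, 6}  B4 = {3, 4, 5}  B5 = {2, 4, 6}  B6 = {4, 5, 7}
Tree: B1–B2, B1–B3, B2–B4, B2–B5, B4–B6

Each bag holds 3 vertices, so the decomposition has width 2, which upper-bounds the treewidth. On the other hand G contains the 3-clique {2, 4, 6}. A clique must lie in a single bag of any decomposition, so no decomposition can have width below 2. Therefore the treewidth is 2.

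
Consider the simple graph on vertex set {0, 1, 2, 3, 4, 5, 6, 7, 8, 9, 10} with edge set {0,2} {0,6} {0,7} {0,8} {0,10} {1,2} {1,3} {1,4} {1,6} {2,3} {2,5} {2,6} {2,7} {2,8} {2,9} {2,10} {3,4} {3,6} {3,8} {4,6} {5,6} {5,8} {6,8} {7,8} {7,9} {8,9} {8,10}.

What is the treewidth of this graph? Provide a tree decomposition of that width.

The largest bag has 4 vertices, giving width 3; this decomposition certifies tw(G) ≤ 3. Conversely, {0, 2, 8, 10} is a clique of size 4, and the vertices of any clique must share a bag in every tree decomposition; so some bag has ≥ 4 vertices and tw(G) ≥ 3. Hence tw(G) = 3 exactly.

Treewidth 3.
Bags: B1 = {0, 2, 8, 10}  B2 = {0, 2, 6, 8}  B3 = {0, 2, 7, 8}  B4 = {2, 3, 6, 8}  B5 = {1, 2, 3, 6}  B6 = {1, 3, 4, 6}  B7 = {2, 7, 8, 9}  B8 = {2, 5, 6, 8}
Tree: B1–B2, B2–B3, B2–B4, B4–B5, B5–B6, B3–B7, B4–B8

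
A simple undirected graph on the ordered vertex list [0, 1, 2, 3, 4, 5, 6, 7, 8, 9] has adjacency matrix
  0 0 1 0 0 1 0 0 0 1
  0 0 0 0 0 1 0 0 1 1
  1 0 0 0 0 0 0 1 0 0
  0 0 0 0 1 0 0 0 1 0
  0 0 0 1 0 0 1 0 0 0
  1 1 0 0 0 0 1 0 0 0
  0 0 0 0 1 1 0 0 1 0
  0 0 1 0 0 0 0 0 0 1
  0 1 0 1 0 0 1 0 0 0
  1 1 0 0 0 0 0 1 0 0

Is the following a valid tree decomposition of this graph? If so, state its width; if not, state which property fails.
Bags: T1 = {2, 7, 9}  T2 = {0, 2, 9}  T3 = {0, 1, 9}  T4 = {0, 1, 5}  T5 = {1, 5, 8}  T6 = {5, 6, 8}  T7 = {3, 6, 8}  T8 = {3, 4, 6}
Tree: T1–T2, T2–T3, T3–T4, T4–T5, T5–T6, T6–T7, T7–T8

Checking the three conditions: (i) the bags cover all of {0, 1, 2, 3, 4, 5, 6, 7, 8, 9}; (ii) for each edge, some bag contains both endpoints; (iii) the bags containing any fixed vertex form a subtree. All hold, so the decomposition is valid with width 3 − 1 = 2.

Yes; width 2.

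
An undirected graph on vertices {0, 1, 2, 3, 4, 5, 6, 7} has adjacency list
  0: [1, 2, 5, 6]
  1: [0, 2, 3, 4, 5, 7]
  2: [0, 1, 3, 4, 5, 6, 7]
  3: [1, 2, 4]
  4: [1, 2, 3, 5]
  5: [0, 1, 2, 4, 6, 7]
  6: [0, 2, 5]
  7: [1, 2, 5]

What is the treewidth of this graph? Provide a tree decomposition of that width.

Each bag holds 4 vertices, so the decomposition has width 3, which upper-bounds the treewidth. For the lower bound, the 4 vertices {1, 2, 3, 4} are pairwise adjacent, and any tree decomposition puts a clique entirely inside one bag — forcing width ≥ 3. Combining the bounds, tw(G) = 3.

Treewidth 3.
Bags: B1 = {0, 1, 2, 5}  B2 = {1, 2, 4, 5}  B3 = {1, 2, 5, 7}  B4 = {1, 2, 3, 4}  B5 = {0, 2, 5, 6}
Tree: B1–B2, B1–B3, B2–B4, B1–B5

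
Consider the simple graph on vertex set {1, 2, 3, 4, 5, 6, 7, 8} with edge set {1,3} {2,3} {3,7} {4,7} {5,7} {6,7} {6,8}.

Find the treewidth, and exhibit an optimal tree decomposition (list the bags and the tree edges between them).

Treewidth 1.
One such decomposition:
Bags: B1 = {6, 7}  B2 = {3, 7}  B3 = {5, 7}  B4 = {4, 7}  B5 = {2, 3}  B6 = {1, 3}  B7 = {6, 8}
Tree: B1–B2, B1–B3, B1–B4, B2–B5, B5–B6, B1–B7

Every bag has size at most 2, so the width is 2 − 1 = 1 and tw(G) ≤ 1. Since G has at least one edge (e.g. 7–6), it is not an edgeless graph, so tw(G) ≥ 1. Therefore the treewidth is 1.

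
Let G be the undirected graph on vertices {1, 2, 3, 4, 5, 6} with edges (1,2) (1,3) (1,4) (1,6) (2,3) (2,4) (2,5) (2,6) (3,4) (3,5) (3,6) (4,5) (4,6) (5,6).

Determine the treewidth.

A width-4 tree decomposition is:
Bags: B1 = {1, 2, 3, 4, 6}  B2 = {2, 3, 4, 5, 6}
Tree: B1–B2
The largest bag has 5 vertices, giving width 4; this decomposition certifies tw(G) ≤ 4. Conversely, {1, 2, 3, 4, 6} is a clique of size 5, and the vertices of any clique must share a bag in every tree decomposition; so some bag has ≥ 5 vertices and tw(G) ≥ 4. Combining the bounds, tw(G) = 4.

4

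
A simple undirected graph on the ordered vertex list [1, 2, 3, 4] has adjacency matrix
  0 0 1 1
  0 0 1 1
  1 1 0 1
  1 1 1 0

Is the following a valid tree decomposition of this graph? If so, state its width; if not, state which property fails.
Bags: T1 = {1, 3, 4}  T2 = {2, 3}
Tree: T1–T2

A tree decomposition must satisfy three properties: every vertex lies in some bag; for every edge, both endpoints lie together in some bag; and for every vertex, the bags containing it form a connected subtree. Here edge (4,2) lies in no bag, so the decomposition is invalid.

No — edge (4,2) lies in no bag.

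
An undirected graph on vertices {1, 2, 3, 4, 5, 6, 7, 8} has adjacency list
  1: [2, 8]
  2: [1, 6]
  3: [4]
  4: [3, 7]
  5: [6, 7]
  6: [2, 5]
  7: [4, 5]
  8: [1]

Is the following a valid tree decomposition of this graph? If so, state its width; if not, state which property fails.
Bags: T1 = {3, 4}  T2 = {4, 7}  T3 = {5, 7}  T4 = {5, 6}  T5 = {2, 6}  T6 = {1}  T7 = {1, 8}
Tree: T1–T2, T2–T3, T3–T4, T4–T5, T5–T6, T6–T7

No — edge (2,1) lies in no bag.

A tree decomposition must satisfy three properties: every vertex lies in some bag; for every edge, both endpoints lie together in some bag; and for every vertex, the bags containing it form a connected subtree. Here edge (2,1) lies in no bag, so the decomposition is invalid.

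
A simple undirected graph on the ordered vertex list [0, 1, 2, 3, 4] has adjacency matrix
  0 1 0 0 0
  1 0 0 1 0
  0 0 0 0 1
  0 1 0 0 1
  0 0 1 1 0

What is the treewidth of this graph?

A width-1 tree decomposition is:
Bags: B1 = {2, 4}  B2 = {3, 4}  B3 = {1, 3}  B4 = {0, 1}
Tree: B1–B2, B2–B3, B3–B4
The largest bag has 2 vertices, giving width 1; this decomposition certifies tw(G) ≤ 1. Since G has at least one edge (e.g. 2–4), it is not an edgeless graph, so tw(G) ≥ 1. Combining the bounds, tw(G) = 1.

1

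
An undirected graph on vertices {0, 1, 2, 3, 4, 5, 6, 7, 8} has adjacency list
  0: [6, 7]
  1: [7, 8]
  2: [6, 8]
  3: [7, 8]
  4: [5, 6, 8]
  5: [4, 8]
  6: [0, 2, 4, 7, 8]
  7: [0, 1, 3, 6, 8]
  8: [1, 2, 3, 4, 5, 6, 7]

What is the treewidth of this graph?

A width-2 tree decomposition is:
Bags: B1 = {2, 6, 8}  B2 = {4, 6, 8}  B3 = {6, 7, 8}  B4 = {0, 6, 7}  B5 = {3, 7, 8}  B6 = {4, 5, 8}  B7 = {1, 7, 8}
Tree: B1–B2, B1–B3, B3–B4, B3–B5, B2–B6, B5–B7
The largest bag has 3 vertices, giving width 2; this decomposition certifies tw(G) ≤ 2. Conversely, {0, 6, 7} is a clique of size 3, and the vertices of any clique must share a bag in every tree decomposition; so some bag has ≥ 3 vertices and tw(G) ≥ 2. Hence tw(G) = 2 exactly.

2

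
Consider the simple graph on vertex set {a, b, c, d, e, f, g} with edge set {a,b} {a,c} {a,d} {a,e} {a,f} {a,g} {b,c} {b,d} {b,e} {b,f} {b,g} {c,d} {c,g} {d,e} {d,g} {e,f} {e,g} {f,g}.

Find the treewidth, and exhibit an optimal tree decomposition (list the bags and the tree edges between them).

The largest bag has 5 vertices, giving width 4; this decomposition certifies tw(G) ≤ 4. On the other hand G contains the 5-clique {a, b, d, e, g}. A clique must lie in a single bag of any decomposition, so no decomposition can have width below 4. Hence tw(G) = 4 exactly.

Treewidth 4.
One such decomposition:
Bags: B1 = {a, b, d, e, g}  B2 = {a, b, c, d, g}  B3 = {a, b, e, f, g}
Tree: B1–B2, B1–B3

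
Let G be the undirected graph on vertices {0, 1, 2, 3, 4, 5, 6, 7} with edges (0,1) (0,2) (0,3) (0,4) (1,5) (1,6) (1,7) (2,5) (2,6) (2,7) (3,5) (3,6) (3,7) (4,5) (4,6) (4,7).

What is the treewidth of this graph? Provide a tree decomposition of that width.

Each bag holds 5 vertices, so the decomposition has width 4, which upper-bounds the treewidth. For the lower bound: the 5 vertex sets {2,5}, {3,6}, {0,4}, {1}, {7} are disjoint, each induces a connected subgraph, and every pair is joined by at least one edge of G. Contracting each set to a single vertex therefore yields K_{5} as a minor, and since treewidth is minor-monotone, tw(G) ≥ tw(K_{5}) = 4. Hence tw(G) = 4 exactly.

Treewidth 4.
One optimal decomposition is:
Bags: B1 = {1, 2, 3, 4, 5}  B2 = {1, 2, 3, 4, 6}  B3 = {0, 1, 2, 3, 4}  B4 = {1, 2, 3, 4, 7}
Tree: B1–B2, B2–B3, B3–B4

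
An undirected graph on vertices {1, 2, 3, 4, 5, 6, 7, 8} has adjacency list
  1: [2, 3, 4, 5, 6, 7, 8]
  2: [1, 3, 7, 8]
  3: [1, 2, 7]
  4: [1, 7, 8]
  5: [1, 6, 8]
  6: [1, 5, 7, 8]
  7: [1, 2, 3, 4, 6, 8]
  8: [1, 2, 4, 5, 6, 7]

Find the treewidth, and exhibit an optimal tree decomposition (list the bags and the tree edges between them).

Treewidth 3.
One optimal decomposition is:
Bags: B1 = {1, 2, 7, 8}  B2 = {1, 2, 3, 7}  B3 = {1, 6, 7, 8}  B4 = {1, 5, 6, 8}  B5 = {1, 4, 7, 8}
Tree: B1–B2, B1–B3, B3–B4, B1–B5

Every bag has size at most 4, so the width is 4 − 1 = 3 and tw(G) ≤ 3. Conversely, {1, 5, 6, 8} is a clique of size 4, and the vertices of any clique must share a bag in every tree decomposition; so some bag has ≥ 4 vertices and tw(G) ≥ 3. Therefore the treewidth is 3.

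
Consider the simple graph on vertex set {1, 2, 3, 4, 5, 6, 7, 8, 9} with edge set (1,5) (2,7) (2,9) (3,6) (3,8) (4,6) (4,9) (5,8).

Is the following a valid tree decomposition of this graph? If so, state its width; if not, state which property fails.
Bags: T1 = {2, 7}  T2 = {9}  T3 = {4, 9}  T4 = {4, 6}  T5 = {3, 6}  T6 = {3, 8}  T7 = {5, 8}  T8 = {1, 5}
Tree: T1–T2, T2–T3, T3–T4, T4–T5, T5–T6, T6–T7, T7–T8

No — edge (2,9) lies in no bag.

A tree decomposition must satisfy three properties: every vertex lies in some bag; for every edge, both endpoints lie together in some bag; and for every vertex, the bags containing it form a connected subtree. Here edge (2,9) lies in no bag, so the decomposition is invalid.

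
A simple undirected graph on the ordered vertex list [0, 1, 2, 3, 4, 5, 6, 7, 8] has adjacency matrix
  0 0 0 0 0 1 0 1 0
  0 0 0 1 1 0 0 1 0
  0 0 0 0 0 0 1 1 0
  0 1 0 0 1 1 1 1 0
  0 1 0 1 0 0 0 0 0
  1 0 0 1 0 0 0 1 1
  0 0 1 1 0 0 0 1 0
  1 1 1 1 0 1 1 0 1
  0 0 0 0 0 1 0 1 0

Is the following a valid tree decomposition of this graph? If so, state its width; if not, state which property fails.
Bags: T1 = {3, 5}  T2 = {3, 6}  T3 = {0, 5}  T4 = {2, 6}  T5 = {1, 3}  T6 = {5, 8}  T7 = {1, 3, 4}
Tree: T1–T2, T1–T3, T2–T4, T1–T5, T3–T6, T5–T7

No — vertex 7 appears in no bag.

A tree decomposition must satisfy three properties: every vertex lies in some bag; for every edge, both endpoints lie together in some bag; and for every vertex, the bags containing it form a connected subtree. Here vertex 7 appears in no bag, so the decomposition is invalid.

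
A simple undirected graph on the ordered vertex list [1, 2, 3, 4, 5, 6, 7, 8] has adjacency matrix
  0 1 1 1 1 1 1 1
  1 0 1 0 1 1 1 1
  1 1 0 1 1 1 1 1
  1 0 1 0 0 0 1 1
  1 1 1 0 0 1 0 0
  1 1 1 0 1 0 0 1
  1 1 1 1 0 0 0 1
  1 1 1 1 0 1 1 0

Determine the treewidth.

4

A width-4 tree decomposition is:
Bags: B1 = {1, 2, 3, 6, 8}  B2 = {1, 2, 3, 7, 8}  B3 = {1, 3, 4, 7, 8}  B4 = {1, 2, 3, 5, 6}
Tree: B1–B2, B2–B3, B1–B4
The largest bag has 5 vertices, giving width 4; this decomposition certifies tw(G) ≤ 4. Conversely, {1, 2, 3, 6, 8} is a clique of size 5, and the vertices of any clique must share a bag in every tree decomposition; so some bag has ≥ 5 vertices and tw(G) ≥ 4. Therefore the treewidth is 4.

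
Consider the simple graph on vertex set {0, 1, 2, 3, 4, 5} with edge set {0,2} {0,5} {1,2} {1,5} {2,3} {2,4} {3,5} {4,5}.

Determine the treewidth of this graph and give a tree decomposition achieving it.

Every bag has size at most 3, so the width is 3 − 1 = 2 and tw(G) ≤ 2. Since 5–1–2–0–5 is a cycle in G, G is not acyclic. Forests are exactly the graphs of treewidth ≤ 1, so tw(G) ≥ 2. Combining the bounds, tw(G) = 2.

Treewidth 2.
One optimal decomposition is:
Bags: B1 = {1, 2, 5}  B2 = {0, 2, 5}  B3 = {2, 3, 5}  B4 = {2, 4, 5}
Tree: B1–B2, B2–B3, B3–B4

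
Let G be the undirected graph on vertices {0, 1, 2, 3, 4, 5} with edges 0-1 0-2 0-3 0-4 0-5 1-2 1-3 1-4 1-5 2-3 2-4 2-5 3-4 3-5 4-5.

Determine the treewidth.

A width-5 tree decomposition is:
Bags: B1 = {0, 1, 2, 3, 4, 5}
Tree: (single bag)
A single bag containing all 6 vertices is trivially a valid decomposition of width 5. Conversely, {0, 1, 2, 3, 4, 5} is a clique of size 6, and the vertices of any clique must share a bag in every tree decomposition; so some bag has ≥ 6 vertices and tw(G) ≥ 5. Hence tw(G) = 5 exactly.

5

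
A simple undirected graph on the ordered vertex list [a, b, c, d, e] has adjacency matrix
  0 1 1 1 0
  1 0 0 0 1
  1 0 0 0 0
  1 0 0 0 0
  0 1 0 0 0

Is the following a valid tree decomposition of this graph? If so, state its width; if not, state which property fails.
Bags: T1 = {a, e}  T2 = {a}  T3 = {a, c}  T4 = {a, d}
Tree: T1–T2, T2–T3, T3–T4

A tree decomposition must satisfy three properties: every vertex lies in some bag; for every edge, both endpoints lie together in some bag; and for every vertex, the bags containing it form a connected subtree. Here vertex b appears in no bag, so the decomposition is invalid.

No — vertex b appears in no bag.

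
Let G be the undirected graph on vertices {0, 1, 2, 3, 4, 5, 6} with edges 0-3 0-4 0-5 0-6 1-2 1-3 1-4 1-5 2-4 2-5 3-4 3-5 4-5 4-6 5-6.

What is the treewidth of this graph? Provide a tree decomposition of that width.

The largest bag has 4 vertices, giving width 3; this decomposition certifies tw(G) ≤ 3. Conversely, {0, 3, 4, 5} is a clique of size 4, and the vertices of any clique must share a bag in every tree decomposition; so some bag has ≥ 4 vertices and tw(G) ≥ 3. The upper and lower bounds meet at 3, so that is the treewidth.

Treewidth 3.
One optimal decomposition is:
Bags: B1 = {1, 3, 4, 5}  B2 = {0, 3, 4, 5}  B3 = {1, 2, 4, 5}  B4 = {0, 4, 5, 6}
Tree: B1–B2, B1–B3, B2–B4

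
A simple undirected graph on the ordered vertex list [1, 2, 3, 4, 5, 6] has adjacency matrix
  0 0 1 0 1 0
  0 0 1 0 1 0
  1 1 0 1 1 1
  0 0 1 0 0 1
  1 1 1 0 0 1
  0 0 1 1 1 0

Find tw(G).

2

A width-2 tree decomposition is:
Bags: B1 = {3, 4, 6}  B2 = {3, 5, 6}  B3 = {2, 3, 5}  B4 = {1, 3, 5}
Tree: B1–B2, B2–B3, B2–B4
Each bag holds 3 vertices, so the decomposition has width 2, which upper-bounds the treewidth. On the other hand G contains the 3-clique {3, 4, 6}. A clique must lie in a single bag of any decomposition, so no decomposition can have width below 2. Combining the bounds, tw(G) = 2.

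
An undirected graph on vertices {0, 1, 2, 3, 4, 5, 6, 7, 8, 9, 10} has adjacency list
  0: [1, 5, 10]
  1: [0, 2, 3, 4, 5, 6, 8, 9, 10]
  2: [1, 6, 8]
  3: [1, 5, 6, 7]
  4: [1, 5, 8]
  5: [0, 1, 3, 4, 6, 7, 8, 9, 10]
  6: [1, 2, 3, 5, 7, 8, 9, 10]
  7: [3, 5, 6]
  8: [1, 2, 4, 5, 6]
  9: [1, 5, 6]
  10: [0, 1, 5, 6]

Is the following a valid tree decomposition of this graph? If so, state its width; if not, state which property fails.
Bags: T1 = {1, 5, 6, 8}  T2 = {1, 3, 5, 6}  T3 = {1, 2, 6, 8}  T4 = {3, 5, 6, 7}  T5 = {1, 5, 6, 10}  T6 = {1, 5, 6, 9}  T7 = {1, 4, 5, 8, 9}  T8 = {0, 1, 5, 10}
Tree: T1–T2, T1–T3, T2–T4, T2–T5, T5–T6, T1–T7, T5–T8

A tree decomposition must satisfy three properties: every vertex lies in some bag; for every edge, both endpoints lie together in some bag; and for every vertex, the bags containing it form a connected subtree. Here bags containing vertex 9 are not connected in the tree, so the decomposition is invalid.

No — bags containing vertex 9 are not connected in the tree.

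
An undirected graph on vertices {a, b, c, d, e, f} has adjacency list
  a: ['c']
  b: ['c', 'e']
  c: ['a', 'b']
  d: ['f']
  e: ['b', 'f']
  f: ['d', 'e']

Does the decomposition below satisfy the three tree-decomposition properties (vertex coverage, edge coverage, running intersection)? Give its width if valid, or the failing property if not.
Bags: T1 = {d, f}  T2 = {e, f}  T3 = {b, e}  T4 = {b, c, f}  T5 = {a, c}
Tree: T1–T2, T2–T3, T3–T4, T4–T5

No — bags containing vertex f are not connected in the tree.

A tree decomposition must satisfy three properties: every vertex lies in some bag; for every edge, both endpoints lie together in some bag; and for every vertex, the bags containing it form a connected subtree. Here bags containing vertex f are not connected in the tree, so the decomposition is invalid.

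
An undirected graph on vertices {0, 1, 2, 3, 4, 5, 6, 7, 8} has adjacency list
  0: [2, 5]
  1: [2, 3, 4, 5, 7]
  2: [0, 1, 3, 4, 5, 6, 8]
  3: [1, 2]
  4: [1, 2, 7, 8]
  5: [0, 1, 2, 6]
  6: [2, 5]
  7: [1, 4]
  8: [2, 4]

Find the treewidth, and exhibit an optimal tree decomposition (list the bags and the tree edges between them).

Every bag has size at most 3, so the width is 3 − 1 = 2 and tw(G) ≤ 2. Conversely, {0, 2, 5} is a clique of size 3, and the vertices of any clique must share a bag in every tree decomposition; so some bag has ≥ 3 vertices and tw(G) ≥ 2. Therefore the treewidth is 2.

Treewidth 2.
One optimal decomposition is:
Bags: B1 = {1, 4, 7}  B2 = {1, 2, 4}  B3 = {1, 2, 5}  B4 = {2, 4, 8}  B5 = {2, 5, 6}  B6 = {1, 2, 3}  B7 = {0, 2, 5}
Tree: B1–B2, B2–B3, B2–B4, B3–B5, B2–B6, B5–B7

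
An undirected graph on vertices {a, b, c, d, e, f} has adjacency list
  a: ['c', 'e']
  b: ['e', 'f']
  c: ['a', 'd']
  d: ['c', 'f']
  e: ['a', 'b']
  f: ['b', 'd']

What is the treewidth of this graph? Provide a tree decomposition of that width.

Treewidth 2.
One optimal decomposition is:
Bags: B1 = {b, d, f}  B2 = {b, d, e}  B3 = {a, d, e}  B4 = {a, c, d}
Tree: B1–B2, B2–B3, B3–B4

Each bag holds 3 vertices, so the decomposition has width 2, which upper-bounds the treewidth. The edges d–f–b–e–a–c–d form a cycle, so G is not a tree and its treewidth is at least 2. Combining the bounds, tw(G) = 2.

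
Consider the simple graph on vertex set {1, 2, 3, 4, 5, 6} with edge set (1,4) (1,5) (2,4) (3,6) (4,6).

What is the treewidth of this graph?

A width-1 tree decomposition is:
Bags: B1 = {1, 4}  B2 = {2, 4}  B3 = {4, 6}  B4 = {3, 6}  B5 = {1, 5}
Tree: B1–B2, B2–B3, B3–B4, B1–B5
Each bag holds 2 vertices, so the decomposition has width 1, which upper-bounds the treewidth. Since G has at least one edge (e.g. 1–4), it is not an edgeless graph, so tw(G) ≥ 1. Therefore the treewidth is 1.

1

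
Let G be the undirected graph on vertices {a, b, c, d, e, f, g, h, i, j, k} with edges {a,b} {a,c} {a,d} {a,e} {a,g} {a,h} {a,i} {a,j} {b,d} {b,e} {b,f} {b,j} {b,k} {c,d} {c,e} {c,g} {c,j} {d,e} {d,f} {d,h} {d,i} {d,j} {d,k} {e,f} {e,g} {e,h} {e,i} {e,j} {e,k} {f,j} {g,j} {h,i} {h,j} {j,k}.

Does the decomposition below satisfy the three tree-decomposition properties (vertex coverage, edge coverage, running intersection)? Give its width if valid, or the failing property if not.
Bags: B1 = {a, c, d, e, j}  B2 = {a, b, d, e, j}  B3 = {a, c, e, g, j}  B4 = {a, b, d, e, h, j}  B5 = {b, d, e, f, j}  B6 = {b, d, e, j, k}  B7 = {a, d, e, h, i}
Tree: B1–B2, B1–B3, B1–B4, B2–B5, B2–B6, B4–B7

A tree decomposition must satisfy three properties: every vertex lies in some bag; for every edge, both endpoints lie together in some bag; and for every vertex, the bags containing it form a connected subtree. Here bags containing vertex b are not connected in the tree, so the decomposition is invalid.

No — bags containing vertex b are not connected in the tree.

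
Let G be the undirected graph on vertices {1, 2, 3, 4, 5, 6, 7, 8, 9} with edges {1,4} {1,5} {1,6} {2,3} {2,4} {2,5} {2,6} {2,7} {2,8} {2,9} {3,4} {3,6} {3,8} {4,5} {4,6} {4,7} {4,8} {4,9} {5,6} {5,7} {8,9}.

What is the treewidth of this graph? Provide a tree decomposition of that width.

Treewidth 3.
One such decomposition:
Bags: B1 = {2, 4, 5, 6}  B2 = {2, 3, 4, 6}  B3 = {2, 3, 4, 8}  B4 = {1, 4, 5, 6}  B5 = {2, 4, 5, 7}  B6 = {2, 4, 8, 9}
Tree: B1–B2, B2–B3, B1–B4, B1–B5, B3–B6

Every bag has size at most 4, so the width is 4 − 1 = 3 and tw(G) ≤ 3. For the lower bound, the 4 vertices {1, 4, 5, 6} are pairwise adjacent, and any tree decomposition puts a clique entirely inside one bag — forcing width ≥ 3. The upper and lower bounds meet at 3, so that is the treewidth.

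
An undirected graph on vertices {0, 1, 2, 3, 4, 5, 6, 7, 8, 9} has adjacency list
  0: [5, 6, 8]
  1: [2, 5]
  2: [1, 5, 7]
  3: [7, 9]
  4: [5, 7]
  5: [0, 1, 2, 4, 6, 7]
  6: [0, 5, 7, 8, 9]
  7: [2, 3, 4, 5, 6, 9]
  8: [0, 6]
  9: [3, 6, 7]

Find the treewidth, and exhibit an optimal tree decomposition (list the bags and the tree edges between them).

Treewidth 2.
One optimal decomposition is:
Bags: B1 = {5, 6, 7}  B2 = {4, 5, 7}  B3 = {0, 5, 6}  B4 = {6, 7, 9}  B5 = {2, 5, 7}  B6 = {1, 2, 5}  B7 = {3, 7, 9}  B8 = {0, 6, 8}
Tree: B1–B2, B1–B3, B1–B4, B1–B5, B5–B6, B4–B7, B3–B8

Each bag holds 3 vertices, so the decomposition has width 2, which upper-bounds the treewidth. For the lower bound, the 3 vertices {0, 6, 8} are pairwise adjacent, and any tree decomposition puts a clique entirely inside one bag — forcing width ≥ 2. Therefore the treewidth is 2.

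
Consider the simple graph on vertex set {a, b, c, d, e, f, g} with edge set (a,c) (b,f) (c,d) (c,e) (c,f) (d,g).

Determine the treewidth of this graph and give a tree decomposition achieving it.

Every bag has size at most 2, so the width is 2 − 1 = 1 and tw(G) ≤ 1. Since G has at least one edge (e.g. c–f), it is not an edgeless graph, so tw(G) ≥ 1. Combining the bounds, tw(G) = 1.

Treewidth 1.
One optimal decomposition is:
Bags: B1 = {c, f}  B2 = {b, f}  B3 = {a, c}  B4 = {c, e}  B5 = {c, d}  B6 = {d, g}
Tree: B1–B2, B1–B3, B3–B4, B1–B5, B5–B6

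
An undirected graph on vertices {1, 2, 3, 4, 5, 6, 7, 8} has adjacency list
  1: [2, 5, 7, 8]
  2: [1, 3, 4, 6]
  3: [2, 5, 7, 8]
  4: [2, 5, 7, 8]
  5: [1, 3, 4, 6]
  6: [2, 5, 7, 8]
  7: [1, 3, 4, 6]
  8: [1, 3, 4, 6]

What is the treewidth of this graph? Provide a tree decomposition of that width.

Every bag has size at most 5, so the width is 5 − 1 = 4 and tw(G) ≤ 4. For the lower bound: the 5 vertex sets {2,6}, {1,7}, {4,8}, {3}, {5} are disjoint, each induces a connected subgraph, and every pair is joined by at least one edge of G. Contracting each set to a single vertex therefore yields K_{5} as a minor, and since treewidth is minor-monotone, tw(G) ≥ tw(K_{5}) = 4. The upper and lower bounds meet at 4, so that is the treewidth.

Treewidth 4.
Bags: B1 = {1, 2, 3, 4, 6}  B2 = {1, 3, 4, 6, 7}  B3 = {1, 3, 4, 6, 8}  B4 = {1, 3, 4, 5, 6}
Tree: B1–B2, B2–B3, B3–B4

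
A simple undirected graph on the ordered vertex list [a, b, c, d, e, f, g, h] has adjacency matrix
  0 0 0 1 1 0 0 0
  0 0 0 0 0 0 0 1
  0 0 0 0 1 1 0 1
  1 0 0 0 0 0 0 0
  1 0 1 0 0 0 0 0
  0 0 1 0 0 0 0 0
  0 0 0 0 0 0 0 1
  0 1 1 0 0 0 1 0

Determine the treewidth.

A width-1 tree decomposition is:
Bags: B1 = {c, h}  B2 = {g, h}  B3 = {c, e}  B4 = {c, f}  B5 = {a, e}  B6 = {a, d}  B7 = {b, h}
Tree: B1–B2, B1–B3, B3–B4, B3–B5, B5–B6, B1–B7
The largest bag has 2 vertices, giving width 1; this decomposition certifies tw(G) ≤ 1. G has an edge, so its treewidth is at least 1. The upper and lower bounds meet at 1, so that is the treewidth.

1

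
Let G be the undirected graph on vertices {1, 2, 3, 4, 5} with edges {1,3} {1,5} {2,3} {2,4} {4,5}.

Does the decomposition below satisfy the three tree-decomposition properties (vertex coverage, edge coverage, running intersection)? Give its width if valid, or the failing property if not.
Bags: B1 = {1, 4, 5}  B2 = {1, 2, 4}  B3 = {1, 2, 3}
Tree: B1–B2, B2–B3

Yes; width 2.

Every vertex of G appears in some bag (union = {1, 2, 3, 4, 5}); every edge is covered by a bag; and for each vertex v the set of bags containing v is connected in the bag tree. The decomposition is therefore valid. The largest bag has 3 vertices, so the width is 2.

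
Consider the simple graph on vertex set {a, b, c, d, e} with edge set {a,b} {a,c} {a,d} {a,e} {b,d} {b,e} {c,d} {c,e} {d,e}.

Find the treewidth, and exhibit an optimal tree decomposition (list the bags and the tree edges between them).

Treewidth 3.
One such decomposition:
Bags: B1 = {a, c, d, e}  B2 = {a, b, d, e}
Tree: B1–B2

Every bag has size at most 4, so the width is 4 − 1 = 3 and tw(G) ≤ 3. Conversely, {a, c, d, e} is a clique of size 4, and the vertices of any clique must share a bag in every tree decomposition; so some bag has ≥ 4 vertices and tw(G) ≥ 3. Combining the bounds, tw(G) = 3.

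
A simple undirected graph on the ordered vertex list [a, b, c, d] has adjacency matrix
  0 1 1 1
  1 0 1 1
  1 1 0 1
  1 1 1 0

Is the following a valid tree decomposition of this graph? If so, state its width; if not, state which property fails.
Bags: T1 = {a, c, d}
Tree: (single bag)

A tree decomposition must satisfy three properties: every vertex lies in some bag; for every edge, both endpoints lie together in some bag; and for every vertex, the bags containing it form a connected subtree. Here vertex b appears in no bag, so the decomposition is invalid.

No — vertex b appears in no bag.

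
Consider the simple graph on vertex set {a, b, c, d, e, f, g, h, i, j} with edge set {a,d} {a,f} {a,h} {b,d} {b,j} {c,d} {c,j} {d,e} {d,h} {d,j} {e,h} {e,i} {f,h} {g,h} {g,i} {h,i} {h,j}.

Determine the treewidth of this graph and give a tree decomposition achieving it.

Treewidth 2.
Bags: B1 = {d, e, h}  B2 = {d, h, j}  B3 = {e, h, i}  B4 = {g, h, i}  B5 = {c, d, j}  B6 = {a, d, h}  B7 = {a, f, h}  B8 = {b, d, j}
Tree: B1–B2, B1–B3, B3–B4, B2–B5, B2–B6, B6–B7, B5–B8

Each bag holds 3 vertices, so the decomposition has width 2, which upper-bounds the treewidth. Conversely, {d, h, j} is a clique of size 3, and the vertices of any clique must share a bag in every tree decomposition; so some bag has ≥ 3 vertices and tw(G) ≥ 2. The upper and lower bounds meet at 2, so that is the treewidth.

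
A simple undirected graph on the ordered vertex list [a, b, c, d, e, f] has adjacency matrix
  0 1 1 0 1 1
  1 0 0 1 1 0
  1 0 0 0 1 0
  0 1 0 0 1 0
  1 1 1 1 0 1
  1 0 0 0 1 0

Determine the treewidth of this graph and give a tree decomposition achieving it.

The largest bag has 3 vertices, giving width 2; this decomposition certifies tw(G) ≤ 2. For the lower bound, the 3 vertices {b, d, e} are pairwise adjacent, and any tree decomposition puts a clique entirely inside one bag — forcing width ≥ 2. Hence tw(G) = 2 exactly.

Treewidth 2.
Bags: B1 = {a, b, e}  B2 = {a, e, f}  B3 = {b, d, e}  B4 = {a, c, e}
Tree: B1–B2, B1–B3, B1–B4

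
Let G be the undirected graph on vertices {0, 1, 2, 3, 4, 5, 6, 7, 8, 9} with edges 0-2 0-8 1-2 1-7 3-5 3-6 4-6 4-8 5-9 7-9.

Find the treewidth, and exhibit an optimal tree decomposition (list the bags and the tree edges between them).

Every bag has size at most 3, so the width is 3 − 1 = 2 and tw(G) ≤ 2. Since 8–0–2–1–7–9–5–3–6–4–8 is a cycle in G, G is not acyclic. Forests are exactly the graphs of treewidth ≤ 1, so tw(G) ≥ 2. Combining the bounds, tw(G) = 2.

Treewidth 2.
One optimal decomposition is:
Bags: B1 = {0, 2, 8}  B2 = {1, 2, 8}  B3 = {1, 7, 8}  B4 = {7, 8, 9}  B5 = {5, 8, 9}  B6 = {3, 5, 8}  B7 = {3, 6, 8}  B8 = {4, 6, 8}
Tree: B1–B2, B2–B3, B3–B4, B4–B5, B5–B6, B6–B7, B7–B8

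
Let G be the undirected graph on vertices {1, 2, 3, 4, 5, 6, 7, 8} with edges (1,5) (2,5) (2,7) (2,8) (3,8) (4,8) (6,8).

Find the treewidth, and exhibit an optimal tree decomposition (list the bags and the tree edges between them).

Treewidth 1.
Bags: B1 = {2, 5}  B2 = {2, 8}  B3 = {4, 8}  B4 = {2, 7}  B5 = {6, 8}  B6 = {3, 8}  B7 = {1, 5}
Tree: B1–B2, B2–B3, B1–B4, B3–B5, B3–B6, B1–B7

Every bag has size at most 2, so the width is 2 − 1 = 1 and tw(G) ≤ 1. Since G has at least one edge (e.g. 5–2), it is not an edgeless graph, so tw(G) ≥ 1. The upper and lower bounds meet at 1, so that is the treewidth.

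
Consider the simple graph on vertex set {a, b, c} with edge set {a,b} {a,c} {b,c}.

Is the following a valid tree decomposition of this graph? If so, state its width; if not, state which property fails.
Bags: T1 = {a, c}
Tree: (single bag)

A tree decomposition must satisfy three properties: every vertex lies in some bag; for every edge, both endpoints lie together in some bag; and for every vertex, the bags containing it form a connected subtree. Here vertex b appears in no bag, so the decomposition is invalid.

No — vertex b appears in no bag.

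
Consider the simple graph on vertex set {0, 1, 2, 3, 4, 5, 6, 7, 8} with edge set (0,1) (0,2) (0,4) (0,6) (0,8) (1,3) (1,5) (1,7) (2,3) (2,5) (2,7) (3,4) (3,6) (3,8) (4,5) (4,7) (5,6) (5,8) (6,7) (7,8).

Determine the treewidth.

4

A width-4 tree decomposition is:
Bags: B1 = {0, 3, 5, 6, 7}  B2 = {0, 1, 3, 5, 7}  B3 = {0, 3, 4, 5, 7}  B4 = {0, 3, 5, 7, 8}  B5 = {0, 2, 3, 5, 7}
Tree: B1–B2, B2–B3, B3–B4, B4–B5
Every bag has size at most 5, so the width is 5 − 1 = 4 and tw(G) ≤ 4. For the lower bound: the 5 vertex sets {3,6}, {0,1}, {4,5}, {7}, {8} are disjoint, each induces a connected subgraph, and every pair is joined by at least one edge of G. Contracting each set to a single vertex therefore yields K_{5} as a minor, and since treewidth is minor-monotone, tw(G) ≥ tw(K_{5}) = 4. Therefore the treewidth is 4.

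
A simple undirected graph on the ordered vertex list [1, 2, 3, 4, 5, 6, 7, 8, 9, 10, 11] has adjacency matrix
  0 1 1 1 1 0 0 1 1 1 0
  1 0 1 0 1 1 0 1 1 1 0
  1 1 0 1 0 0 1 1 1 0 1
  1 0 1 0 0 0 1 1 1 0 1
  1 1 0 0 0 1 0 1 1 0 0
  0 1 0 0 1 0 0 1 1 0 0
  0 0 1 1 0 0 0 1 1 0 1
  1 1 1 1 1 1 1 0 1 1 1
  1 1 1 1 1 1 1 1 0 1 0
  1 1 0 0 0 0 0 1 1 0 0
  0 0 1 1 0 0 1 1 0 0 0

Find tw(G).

A width-4 tree decomposition is:
Bags: B1 = {1, 2, 5, 8, 9}  B2 = {1, 2, 8, 9, 10}  B3 = {1, 2, 3, 8, 9}  B4 = {2, 5, 6, 8, 9}  B5 = {1, 3, 4, 8, 9}  B6 = {3, 4, 7, 8, 9}  B7 = {3, 4, 7, 8, 11}
Tree: B1–B2, B2–B3, B1–B4, B3–B5, B5–B6, B6–B7
Every bag has size at most 5, so the width is 5 − 1 = 4 and tw(G) ≤ 4. Conversely, {1, 2, 8, 9, 10} is a clique of size 5, and the vertices of any clique must share a bag in every tree decomposition; so some bag has ≥ 5 vertices and tw(G) ≥ 4. Therefore the treewidth is 4.

4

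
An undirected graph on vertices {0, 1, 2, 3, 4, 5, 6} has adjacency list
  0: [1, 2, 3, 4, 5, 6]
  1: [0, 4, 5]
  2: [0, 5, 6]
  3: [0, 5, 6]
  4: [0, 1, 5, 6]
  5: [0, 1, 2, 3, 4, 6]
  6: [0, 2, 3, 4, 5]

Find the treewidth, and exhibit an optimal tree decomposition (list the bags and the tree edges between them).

Treewidth 3.
One such decomposition:
Bags: B1 = {0, 1, 4, 5}  B2 = {0, 4, 5, 6}  B3 = {0, 2, 5, 6}  B4 = {0, 3, 5, 6}
Tree: B1–B2, B2–B3, B2–B4

Every bag has size at most 4, so the width is 4 − 1 = 3 and tw(G) ≤ 3. Conversely, {0, 1, 4, 5} is a clique of size 4, and the vertices of any clique must share a bag in every tree decomposition; so some bag has ≥ 4 vertices and tw(G) ≥ 3. The upper and lower bounds meet at 3, so that is the treewidth.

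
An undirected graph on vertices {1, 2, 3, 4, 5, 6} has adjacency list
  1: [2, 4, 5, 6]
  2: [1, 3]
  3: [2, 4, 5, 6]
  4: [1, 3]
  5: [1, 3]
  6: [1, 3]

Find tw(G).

A width-2 tree decomposition is:
Bags: B1 = {1, 2, 3}  B2 = {1, 3, 6}  B3 = {1, 3, 4}  B4 = {1, 3, 5}
Tree: B1–B2, B2–B3, B3–B4
Each bag holds 3 vertices, so the decomposition has width 2, which upper-bounds the treewidth. Since 1–2–3–6–1 is a cycle in G, G is not acyclic. Forests are exactly the graphs of treewidth ≤ 1, so tw(G) ≥ 2. The upper and lower bounds meet at 2, so that is the treewidth.

2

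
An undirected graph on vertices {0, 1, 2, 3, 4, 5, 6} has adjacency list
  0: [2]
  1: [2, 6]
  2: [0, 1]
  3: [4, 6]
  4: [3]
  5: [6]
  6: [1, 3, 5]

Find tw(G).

A width-1 tree decomposition is:
Bags: B1 = {1, 2}  B2 = {1, 6}  B3 = {0, 2}  B4 = {3, 6}  B5 = {5, 6}  B6 = {3, 4}
Tree: B1–B2, B1–B3, B2–B4, B4–B5, B4–B6
Each bag holds 2 vertices, so the decomposition has width 1, which upper-bounds the treewidth. Since G has at least one edge (e.g. 2–1), it is not an edgeless graph, so tw(G) ≥ 1. The upper and lower bounds meet at 1, so that is the treewidth.

1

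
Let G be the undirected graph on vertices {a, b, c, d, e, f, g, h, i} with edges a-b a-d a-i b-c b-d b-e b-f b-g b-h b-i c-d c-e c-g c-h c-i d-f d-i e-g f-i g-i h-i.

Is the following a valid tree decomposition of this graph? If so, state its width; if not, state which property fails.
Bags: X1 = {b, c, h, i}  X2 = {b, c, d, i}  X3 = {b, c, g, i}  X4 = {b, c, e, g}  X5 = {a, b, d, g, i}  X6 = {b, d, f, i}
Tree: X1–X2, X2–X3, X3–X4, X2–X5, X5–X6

A tree decomposition must satisfy three properties: every vertex lies in some bag; for every edge, both endpoints lie together in some bag; and for every vertex, the bags containing it form a connected subtree. Here bags containing vertex g are not connected in the tree, so the decomposition is invalid.

No — bags containing vertex g are not connected in the tree.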